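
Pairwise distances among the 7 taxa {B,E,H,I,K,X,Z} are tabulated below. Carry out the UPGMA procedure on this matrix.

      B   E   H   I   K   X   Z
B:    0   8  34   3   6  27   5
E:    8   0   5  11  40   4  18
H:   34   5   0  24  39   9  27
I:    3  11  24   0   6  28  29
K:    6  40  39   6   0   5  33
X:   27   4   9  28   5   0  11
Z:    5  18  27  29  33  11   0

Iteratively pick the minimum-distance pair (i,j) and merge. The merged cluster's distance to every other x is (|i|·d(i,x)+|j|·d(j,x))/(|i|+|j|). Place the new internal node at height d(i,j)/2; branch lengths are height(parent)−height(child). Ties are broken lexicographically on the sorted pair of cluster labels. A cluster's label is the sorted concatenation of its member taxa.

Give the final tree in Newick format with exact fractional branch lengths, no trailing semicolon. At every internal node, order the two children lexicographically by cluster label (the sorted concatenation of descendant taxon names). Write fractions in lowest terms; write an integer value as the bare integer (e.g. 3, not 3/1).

iteration 1: select B,I (d=3); attach at lengths (3/2, 3/2); label the merged cluster BI
  updated: d(BI,E)=19/2, d(BI,H)=29, d(BI,K)=6, d(BI,X)=55/2, d(BI,Z)=17
iteration 2: select E,X (d=4); attach at lengths (2, 2); label the merged cluster EX
  updated: d(BI,EX)=37/2, d(EX,H)=7, d(EX,K)=45/2, d(EX,Z)=29/2
iteration 3: select BI,K (d=6); attach at lengths (3/2, 3); label the merged cluster BIK
  updated: d(BIK,EX)=119/6, d(BIK,H)=97/3, d(BIK,Z)=67/3
iteration 4: select EX,H (d=7); attach at lengths (3/2, 7/2); label the merged cluster EHX
  updated: d(BIK,EHX)=24, d(EHX,Z)=56/3
iteration 5: select EHX,Z (d=56/3); attach at lengths (35/6, 28/3); label the merged cluster EHXZ
  updated: d(BIK,EHXZ)=283/12
iteration 6: select BIK,EHXZ (d=283/12); attach at lengths (211/24, 59/24); label the merged cluster BEHIKXZ
final tree: (((B:3/2,I:3/2):3/2,K:3):211/24,(((E:2,X:2):3/2,H:7/2):35/6,Z:28/3):59/24)
total length: 515/12

(((B:3/2,I:3/2):3/2,K:3):211/24,(((E:2,X:2):3/2,H:7/2):35/6,Z:28/3):59/24)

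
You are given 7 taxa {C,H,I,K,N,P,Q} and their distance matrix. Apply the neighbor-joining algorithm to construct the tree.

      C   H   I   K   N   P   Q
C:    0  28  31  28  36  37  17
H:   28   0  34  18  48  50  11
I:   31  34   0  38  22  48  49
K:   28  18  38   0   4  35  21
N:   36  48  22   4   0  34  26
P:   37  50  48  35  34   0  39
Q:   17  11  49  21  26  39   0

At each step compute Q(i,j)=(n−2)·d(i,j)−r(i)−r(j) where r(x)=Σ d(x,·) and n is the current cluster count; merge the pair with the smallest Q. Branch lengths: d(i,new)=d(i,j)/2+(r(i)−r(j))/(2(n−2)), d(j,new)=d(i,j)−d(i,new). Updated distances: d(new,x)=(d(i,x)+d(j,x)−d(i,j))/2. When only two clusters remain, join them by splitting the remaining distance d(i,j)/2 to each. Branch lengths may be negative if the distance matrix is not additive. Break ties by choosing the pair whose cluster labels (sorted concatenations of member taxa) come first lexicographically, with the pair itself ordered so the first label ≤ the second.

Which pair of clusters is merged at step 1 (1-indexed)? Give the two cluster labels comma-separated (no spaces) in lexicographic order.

step 1: merge (H,Q) at d=11, Q=-297; branch lengths H→81/10, Q→29/10; new cluster HQ
  updated: d(C,HQ)=17, d(HQ,I)=36, d(HQ,K)=14, d(HQ,N)=63/2, d(HQ,P)=39
step 2: merge (K,N) at d=4, Q=-461/2; branch lengths K→15/16, N→49/16; new cluster KN
  updated: d(C,KN)=30, d(HQ,KN)=83/4, d(I,KN)=28, d(KN,P)=65/2
step 3: merge (C,HQ) at d=17, Q=-707/4; branch lengths C→71/8, HQ→65/8; new cluster CHQ
  updated: d(CHQ,I)=25, d(CHQ,KN)=135/8, d(CHQ,P)=59/2
step 4: merge (CHQ,I) at d=25, Q=-979/8; branch lengths CHQ→163/32, I→637/32; new cluster CHIQ
  updated: d(CHIQ,KN)=159/16, d(CHIQ,P)=105/4
step 5: merge (CHIQ,KN) at d=159/16, Q=-1099/16; branch lengths CHIQ→59/32, KN→259/32; new cluster CHIKNQ
  updated: d(CHIKNQ,P)=781/32
step 6: merge (CHIKNQ,P) at d=781/32; branch lengths CHIKNQ→781/64, P→781/64; new cluster CHIKNPQ
final tree: ((((C:71/8,(H:81/10,Q:29/10):65/8):163/32,I:637/32):59/32,(K:15/16,N:49/16):259/32):781/64,P:781/64)
total length: 2923/32

H,Q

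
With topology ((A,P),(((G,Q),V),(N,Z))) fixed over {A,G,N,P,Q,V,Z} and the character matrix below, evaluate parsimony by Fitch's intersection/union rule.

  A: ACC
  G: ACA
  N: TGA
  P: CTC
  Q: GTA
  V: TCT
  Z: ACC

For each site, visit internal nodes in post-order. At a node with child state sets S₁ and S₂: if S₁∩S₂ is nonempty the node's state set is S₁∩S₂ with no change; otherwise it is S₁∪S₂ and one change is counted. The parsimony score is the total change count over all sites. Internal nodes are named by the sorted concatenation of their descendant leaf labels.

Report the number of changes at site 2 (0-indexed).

[col 0] AP: children A:{A}, P:{C} ∪→ {A,C}; cost 1
[col 0] GQ: children G:{A}, Q:{G} ∪→ {A,G}; cost 1
[col 0] GQV: children GQ:{A,G}, V:{T} ∪→ {A,G,T}; cost 1
[col 0] NZ: children N:{T}, Z:{A} ∪→ {A,T}; cost 1
[col 0] GNQVZ: children GQV:{A,G,T}, NZ:{A,T} ∩→ {A,T}; cost 0
[col 0] AGNPQVZ: children AP:{A,C}, GNQVZ:{A,T} ∩→ {A}; cost 0
[col 1] AP: children A:{C}, P:{T} ∪→ {C,T}; cost 1
[col 1] GQ: children G:{C}, Q:{T} ∪→ {C,T}; cost 1
[col 1] GQV: children GQ:{C,T}, V:{C} ∩→ {C}; cost 0
[col 1] NZ: children N:{G}, Z:{C} ∪→ {C,G}; cost 1
[col 1] GNQVZ: children GQV:{C}, NZ:{C,G} ∩→ {C}; cost 0
[col 1] AGNPQVZ: children AP:{C,T}, GNQVZ:{C} ∩→ {C}; cost 0
[col 2] AP: children A:{C}, P:{C} ∩→ {C}; cost 0
[col 2] GQ: children G:{A}, Q:{A} ∩→ {A}; cost 0
[col 2] GQV: children GQ:{A}, V:{T} ∪→ {A,T}; cost 1
[col 2] NZ: children N:{A}, Z:{C} ∪→ {A,C}; cost 1
[col 2] GNQVZ: children GQV:{A,T}, NZ:{A,C} ∩→ {A}; cost 0
[col 2] AGNPQVZ: children AP:{C}, GNQVZ:{A} ∪→ {A,C}; cost 1
per-site changes: [4, 3, 3]; total = 10

3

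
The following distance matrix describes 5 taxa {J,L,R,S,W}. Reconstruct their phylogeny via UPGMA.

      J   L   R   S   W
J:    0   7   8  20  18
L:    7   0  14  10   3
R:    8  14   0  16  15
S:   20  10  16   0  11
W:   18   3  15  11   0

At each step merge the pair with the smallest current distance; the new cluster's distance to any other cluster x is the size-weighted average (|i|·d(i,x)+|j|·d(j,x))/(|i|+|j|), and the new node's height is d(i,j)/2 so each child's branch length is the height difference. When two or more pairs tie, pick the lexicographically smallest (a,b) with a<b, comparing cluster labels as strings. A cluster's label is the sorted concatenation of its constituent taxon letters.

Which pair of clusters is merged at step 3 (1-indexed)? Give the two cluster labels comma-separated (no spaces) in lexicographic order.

LW,S

step 1: merge (L,W) at d=3; branch lengths L→3/2, W→3/2; new cluster LW
  updated: d(J,LW)=25/2, d(LW,R)=29/2, d(LW,S)=21/2
step 2: merge (J,R) at d=8; branch lengths J→4, R→4; new cluster JR
  updated: d(JR,LW)=27/2, d(JR,S)=18
step 3: merge (LW,S) at d=21/2; branch lengths LW→15/4, S→21/4; new cluster LSW
  updated: d(JR,LSW)=15
step 4: merge (JR,LSW) at d=15; branch lengths JR→7/2, LSW→9/4; new cluster JLRSW
final tree: ((J:4,R:4):7/2,((L:3/2,W:3/2):15/4,S:21/4):9/4)
total length: 103/4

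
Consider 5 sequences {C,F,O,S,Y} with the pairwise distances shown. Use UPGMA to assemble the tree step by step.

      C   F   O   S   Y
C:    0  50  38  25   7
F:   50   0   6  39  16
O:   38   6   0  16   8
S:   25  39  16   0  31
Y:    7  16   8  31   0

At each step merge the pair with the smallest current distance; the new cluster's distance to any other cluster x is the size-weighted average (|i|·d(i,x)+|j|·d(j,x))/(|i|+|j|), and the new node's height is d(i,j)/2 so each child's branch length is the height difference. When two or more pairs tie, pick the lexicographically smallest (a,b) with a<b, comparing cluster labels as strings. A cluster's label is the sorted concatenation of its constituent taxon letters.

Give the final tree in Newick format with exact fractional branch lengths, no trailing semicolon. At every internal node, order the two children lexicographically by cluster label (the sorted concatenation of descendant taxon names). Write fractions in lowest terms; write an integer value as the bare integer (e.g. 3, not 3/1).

((C:7/2,Y:7/2):21/2,((F:3,O:3):43/4,S:55/4):1/4)

1. join F+O (d=6) ⇒ FO; edges |F|=3, |O|=3
  updated: d(C,FO)=44, d(FO,S)=55/2, d(FO,Y)=12
2. join C+Y (d=7) ⇒ CY; edges |C|=7/2, |Y|=7/2
  updated: d(CY,FO)=28, d(CY,S)=28
3. join FO+S (d=55/2) ⇒ FOS; edges |FO|=43/4, |S|=55/4
  updated: d(CY,FOS)=28
4. join CY+FOS (d=28) ⇒ CFOSY; edges |CY|=21/2, |FOS|=1/4
final tree: ((C:7/2,Y:7/2):21/2,((F:3,O:3):43/4,S:55/4):1/4)
total length: 193/4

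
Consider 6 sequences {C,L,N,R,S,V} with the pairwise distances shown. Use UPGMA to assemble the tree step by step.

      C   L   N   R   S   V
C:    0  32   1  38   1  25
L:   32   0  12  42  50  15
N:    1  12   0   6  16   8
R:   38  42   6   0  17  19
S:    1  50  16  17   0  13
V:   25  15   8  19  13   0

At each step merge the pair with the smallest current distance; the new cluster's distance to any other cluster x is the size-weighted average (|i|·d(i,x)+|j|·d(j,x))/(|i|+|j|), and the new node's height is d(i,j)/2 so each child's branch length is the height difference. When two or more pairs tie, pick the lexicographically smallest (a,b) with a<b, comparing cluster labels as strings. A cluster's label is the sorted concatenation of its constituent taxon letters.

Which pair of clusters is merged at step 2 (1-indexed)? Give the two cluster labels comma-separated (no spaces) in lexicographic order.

step 1: merge (C,N) at d=1; branch lengths C→1/2, N→1/2; new cluster CN
  updated: d(CN,L)=22, d(CN,R)=22, d(CN,S)=17/2, d(CN,V)=33/2
step 2: merge (CN,S) at d=17/2; branch lengths CN→15/4, S→17/4; new cluster CNS
  updated: d(CNS,L)=94/3, d(CNS,R)=61/3, d(CNS,V)=46/3
step 3: merge (L,V) at d=15; branch lengths L→15/2, V→15/2; new cluster LV
  updated: d(CNS,LV)=70/3, d(LV,R)=61/2
step 4: merge (CNS,R) at d=61/3; branch lengths CNS→71/12, R→61/6; new cluster CNRS
  updated: d(CNRS,LV)=201/8
step 5: merge (CNRS,LV) at d=201/8; branch lengths CNRS→115/48, LV→81/16; new cluster CLNRSV
final tree: ((((C:1/2,N:1/2):15/4,S:17/4):71/12,R:61/6):115/48,(L:15/2,V:15/2):81/16)
total length: 1141/24

CN,S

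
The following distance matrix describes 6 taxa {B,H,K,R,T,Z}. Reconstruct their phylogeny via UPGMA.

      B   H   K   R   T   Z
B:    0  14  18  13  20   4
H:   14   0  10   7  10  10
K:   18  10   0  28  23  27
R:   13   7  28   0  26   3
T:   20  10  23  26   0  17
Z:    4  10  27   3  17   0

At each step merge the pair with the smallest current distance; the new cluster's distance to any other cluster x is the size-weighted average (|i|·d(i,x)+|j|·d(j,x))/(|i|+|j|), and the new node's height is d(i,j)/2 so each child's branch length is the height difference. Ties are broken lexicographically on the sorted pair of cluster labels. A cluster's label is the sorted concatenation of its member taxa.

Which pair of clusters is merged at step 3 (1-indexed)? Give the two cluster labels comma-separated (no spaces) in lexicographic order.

1. join R+Z (d=3) ⇒ RZ; edges |R|=3/2, |Z|=3/2
  updated: d(B,RZ)=17/2, d(H,RZ)=17/2, d(K,RZ)=55/2, d(RZ,T)=43/2
2. join B+RZ (d=17/2) ⇒ BRZ; edges |B|=17/4, |RZ|=11/4
  updated: d(BRZ,H)=31/3, d(BRZ,K)=73/3, d(BRZ,T)=21
3. join H+K (d=10) ⇒ HK; edges |H|=5, |K|=5
  updated: d(BRZ,HK)=52/3, d(HK,T)=33/2
4. join HK+T (d=33/2) ⇒ HKT; edges |HK|=13/4, |T|=33/4
  updated: d(BRZ,HKT)=167/9
5. join BRZ+HKT (d=167/9) ⇒ BHKRTZ; edges |BRZ|=181/36, |HKT|=37/36
final tree: ((B:17/4,(R:3/2,Z:3/2):11/4):181/36,((H:5,K:5):13/4,T:33/4):37/36)
total length: 338/9

H,K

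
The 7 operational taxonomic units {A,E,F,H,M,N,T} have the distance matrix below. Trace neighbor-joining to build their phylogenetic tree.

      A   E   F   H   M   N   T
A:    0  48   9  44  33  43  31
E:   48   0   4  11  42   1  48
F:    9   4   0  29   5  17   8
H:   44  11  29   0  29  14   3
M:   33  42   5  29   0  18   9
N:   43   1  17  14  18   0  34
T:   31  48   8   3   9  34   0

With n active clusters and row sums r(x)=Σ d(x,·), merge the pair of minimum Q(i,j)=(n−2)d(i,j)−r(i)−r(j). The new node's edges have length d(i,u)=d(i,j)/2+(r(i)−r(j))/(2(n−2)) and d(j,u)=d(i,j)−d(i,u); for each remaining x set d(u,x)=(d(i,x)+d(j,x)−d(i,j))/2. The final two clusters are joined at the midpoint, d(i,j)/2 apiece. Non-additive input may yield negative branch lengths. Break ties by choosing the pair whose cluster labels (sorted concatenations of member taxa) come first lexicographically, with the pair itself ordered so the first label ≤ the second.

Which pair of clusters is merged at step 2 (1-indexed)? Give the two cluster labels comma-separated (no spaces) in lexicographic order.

EN,H

step 1: merge (E,N) at d=1, Q=-276; branch lengths E→16/5, N→-11/5; new cluster EN
  updated: d(A,EN)=45, d(EN,F)=10, d(EN,H)=12, d(EN,M)=59/2, d(EN,T)=81/2
step 2: merge (EN,H) at d=12, Q=-206; branch lengths EN→17/2, H→7/2; new cluster EHN
  updated: d(A,EHN)=77/2, d(EHN,F)=27/2, d(EHN,M)=93/4, d(EHN,T)=63/4
step 3: merge (A,F) at d=9, Q=-120; branch lengths A→103/6, F→-49/6; new cluster AF
  updated: d(AF,EHN)=43/2, d(AF,M)=29/2, d(AF,T)=15
step 4: merge (AF,M) at d=29/2, Q=-275/4; branch lengths AF→133/16, M→99/16; new cluster AFM
  updated: d(AFM,EHN)=121/8, d(AFM,T)=19/4
step 5: merge (AFM,EHN) at d=121/8, Q=-285/8; branch lengths AFM→33/16, EHN→209/16; new cluster AEFHMN
  updated: d(AEFHMN,T)=43/16
step 6: merge (AEFHMN,T) at d=43/16; branch lengths AEFHMN→43/32, T→43/32; new cluster AEFHMNT
final tree: ((((A:103/6,F:-49/6):133/16,M:99/16):33/16,((E:16/5,N:-11/5):17/2,H:7/2):209/16):43/32,T:43/32)
total length: 869/16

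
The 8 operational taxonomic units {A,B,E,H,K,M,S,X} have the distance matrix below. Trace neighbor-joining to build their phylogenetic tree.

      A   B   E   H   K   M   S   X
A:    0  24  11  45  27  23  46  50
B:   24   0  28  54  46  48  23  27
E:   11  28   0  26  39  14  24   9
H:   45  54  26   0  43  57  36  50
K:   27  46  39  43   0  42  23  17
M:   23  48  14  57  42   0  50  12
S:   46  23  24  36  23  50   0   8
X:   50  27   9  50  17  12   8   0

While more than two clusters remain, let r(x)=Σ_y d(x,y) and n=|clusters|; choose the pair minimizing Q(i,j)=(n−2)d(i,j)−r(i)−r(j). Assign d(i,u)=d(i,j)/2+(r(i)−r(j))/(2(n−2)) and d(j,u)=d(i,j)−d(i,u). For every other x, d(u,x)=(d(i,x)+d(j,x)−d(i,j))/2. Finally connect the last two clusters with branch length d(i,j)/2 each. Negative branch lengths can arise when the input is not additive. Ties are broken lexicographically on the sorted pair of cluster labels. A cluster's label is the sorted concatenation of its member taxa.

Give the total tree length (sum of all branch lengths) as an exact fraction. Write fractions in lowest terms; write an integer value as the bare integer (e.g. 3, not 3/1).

iteration 1: select M,X (d=12, Q=-347); attach at lengths (145/12, -1/12); label the merged cluster MX
  updated: d(A,MX)=61/2, d(B,MX)=63/2, d(E,MX)=11/2, d(H,MX)=95/2, d(K,MX)=47/2, d(MX,S)=23
iteration 2: select A,B (d=24, Q=-270); attach at lengths (97/10, 143/10); label the merged cluster AB
  updated: d(AB,E)=15/2, d(AB,H)=75/2, d(AB,K)=49/2, d(AB,MX)=19, d(AB,S)=45/2
iteration 3: select E,MX (d=11/2, Q=-397/2); attach at lengths (11/16, 77/16); label the merged cluster EMX
  updated: d(AB,EMX)=21/2, d(EMX,H)=34, d(EMX,K)=57/2, d(EMX,S)=83/4
iteration 4: select AB,EMX (d=21/2, Q=-629/4); attach at lengths (131/24, 121/24); label the merged cluster ABEMX
  updated: d(ABEMX,H)=61/2, d(ABEMX,K)=85/4, d(ABEMX,S)=131/8
iteration 5: select ABEMX,H (d=61/2, Q=-933/8); attach at lengths (157/32, 819/32); label the merged cluster ABEHMX
  updated: d(ABEHMX,K)=135/8, d(ABEHMX,S)=175/16
iteration 6: select ABEHMX,K (d=135/8, Q=-813/16); attach at lengths (77/32, 463/32); label the merged cluster ABEHKMX
  updated: d(ABEHKMX,S)=273/32
iteration 7: select ABEHKMX,S (d=273/32); attach at lengths (273/64, 273/64); label the merged cluster ABEHKMSX
final tree: (((((A:97/10,B:143/10):131/24,(E:11/16,(M:145/12,X:-1/12):77/16):121/24):157/32,H:819/32):77/32,K:463/32):273/64,S:273/64)
total length: 3453/32

3453/32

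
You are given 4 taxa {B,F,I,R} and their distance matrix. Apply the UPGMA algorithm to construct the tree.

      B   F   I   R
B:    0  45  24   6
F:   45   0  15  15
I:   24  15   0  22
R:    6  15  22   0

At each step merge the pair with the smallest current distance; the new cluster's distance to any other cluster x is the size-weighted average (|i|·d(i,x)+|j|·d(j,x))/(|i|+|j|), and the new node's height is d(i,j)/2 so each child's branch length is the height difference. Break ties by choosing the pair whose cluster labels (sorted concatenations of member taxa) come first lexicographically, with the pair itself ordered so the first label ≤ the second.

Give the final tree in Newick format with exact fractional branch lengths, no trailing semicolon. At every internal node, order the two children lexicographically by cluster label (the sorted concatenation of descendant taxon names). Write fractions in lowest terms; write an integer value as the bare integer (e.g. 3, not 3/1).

((B:3,R:3):41/4,(F:15/2,I:15/2):23/4)

step 1: merge (B,R) at d=6; branch lengths B→3, R→3; new cluster BR
  updated: d(BR,F)=30, d(BR,I)=23
step 2: merge (F,I) at d=15; branch lengths F→15/2, I→15/2; new cluster FI
  updated: d(BR,FI)=53/2
step 3: merge (BR,FI) at d=53/2; branch lengths BR→41/4, FI→23/4; new cluster BFIR
final tree: ((B:3,R:3):41/4,(F:15/2,I:15/2):23/4)
total length: 37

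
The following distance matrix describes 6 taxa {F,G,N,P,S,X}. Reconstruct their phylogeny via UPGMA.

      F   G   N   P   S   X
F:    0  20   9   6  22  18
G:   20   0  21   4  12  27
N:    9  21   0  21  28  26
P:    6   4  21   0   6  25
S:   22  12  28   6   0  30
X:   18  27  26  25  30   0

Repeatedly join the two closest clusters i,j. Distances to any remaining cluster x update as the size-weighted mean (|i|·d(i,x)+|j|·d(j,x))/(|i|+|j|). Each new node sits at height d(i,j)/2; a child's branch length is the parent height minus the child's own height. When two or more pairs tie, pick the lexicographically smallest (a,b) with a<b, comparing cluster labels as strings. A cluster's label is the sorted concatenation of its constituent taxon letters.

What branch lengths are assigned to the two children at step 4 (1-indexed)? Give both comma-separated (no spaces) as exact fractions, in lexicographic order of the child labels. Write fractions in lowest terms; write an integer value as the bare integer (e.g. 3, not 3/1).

16/3,16/3

iteration 1: select G,P (d=4); attach at lengths (2, 2); label the merged cluster GP
  updated: d(F,GP)=13, d(GP,N)=21, d(GP,S)=9, d(GP,X)=26
iteration 2: select F,N (d=9); attach at lengths (9/2, 9/2); label the merged cluster FN
  updated: d(FN,GP)=17, d(FN,S)=25, d(FN,X)=22
iteration 3: select GP,S (d=9); attach at lengths (5/2, 9/2); label the merged cluster GPS
  updated: d(FN,GPS)=59/3, d(GPS,X)=82/3
iteration 4: select FN,GPS (d=59/3); attach at lengths (16/3, 16/3); label the merged cluster FGNPS
  updated: d(FGNPS,X)=126/5
iteration 5: select FGNPS,X (d=126/5); attach at lengths (83/30, 63/5); label the merged cluster FGNPSX
final tree: (((F:9/2,N:9/2):16/3,((G:2,P:2):5/2,S:9/2):16/3):83/30,X:63/5)
total length: 1381/30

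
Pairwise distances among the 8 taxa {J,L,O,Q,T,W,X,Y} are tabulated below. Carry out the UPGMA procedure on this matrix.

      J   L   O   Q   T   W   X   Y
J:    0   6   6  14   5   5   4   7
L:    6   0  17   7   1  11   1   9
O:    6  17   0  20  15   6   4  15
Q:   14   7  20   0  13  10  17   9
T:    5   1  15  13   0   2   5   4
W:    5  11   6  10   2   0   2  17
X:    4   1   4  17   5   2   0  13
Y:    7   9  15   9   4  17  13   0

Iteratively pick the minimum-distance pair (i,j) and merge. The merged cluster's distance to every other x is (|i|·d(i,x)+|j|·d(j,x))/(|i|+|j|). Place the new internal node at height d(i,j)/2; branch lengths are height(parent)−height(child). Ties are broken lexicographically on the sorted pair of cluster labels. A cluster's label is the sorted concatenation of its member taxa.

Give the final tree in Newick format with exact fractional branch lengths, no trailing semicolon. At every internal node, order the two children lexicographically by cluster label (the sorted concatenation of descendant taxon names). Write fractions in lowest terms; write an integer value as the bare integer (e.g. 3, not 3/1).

((((J:9/4,(W:1,X:1):5/4):1/4,(L:1/2,T:1/2):2):23/10,O:24/5):77/60,(Q:9/2,Y:9/2):19/12)

step 1: merge (L,T) at d=1; branch lengths L→1/2, T→1/2; new cluster LT
  updated: d(J,LT)=11/2, d(LT,O)=16, d(LT,Q)=10, d(LT,W)=13/2, d(LT,X)=3, d(LT,Y)=13/2
step 2: merge (W,X) at d=2; branch lengths W→1, X→1; new cluster WX
  updated: d(J,WX)=9/2, d(LT,WX)=19/4, d(O,WX)=5, d(Q,WX)=27/2, d(WX,Y)=15
step 3: merge (J,WX) at d=9/2; branch lengths J→9/4, WX→5/4; new cluster JWX
  updated: d(JWX,LT)=5, d(JWX,O)=16/3, d(JWX,Q)=41/3, d(JWX,Y)=37/3
step 4: merge (JWX,LT) at d=5; branch lengths JWX→1/4, LT→2; new cluster JLTWX
  updated: d(JLTWX,O)=48/5, d(JLTWX,Q)=61/5, d(JLTWX,Y)=10
step 5: merge (Q,Y) at d=9; branch lengths Q→9/2, Y→9/2; new cluster QY
  updated: d(JLTWX,QY)=111/10, d(O,QY)=35/2
step 6: merge (JLTWX,O) at d=48/5; branch lengths JLTWX→23/10, O→24/5; new cluster JLOTWX
  updated: d(JLOTWX,QY)=73/6
step 7: merge (JLOTWX,QY) at d=73/6; branch lengths JLOTWX→77/60, QY→19/12; new cluster JLOQTWXY
final tree: ((((J:9/4,(W:1,X:1):5/4):1/4,(L:1/2,T:1/2):2):23/10,O:24/5):77/60,(Q:9/2,Y:9/2):19/12)
total length: 1663/60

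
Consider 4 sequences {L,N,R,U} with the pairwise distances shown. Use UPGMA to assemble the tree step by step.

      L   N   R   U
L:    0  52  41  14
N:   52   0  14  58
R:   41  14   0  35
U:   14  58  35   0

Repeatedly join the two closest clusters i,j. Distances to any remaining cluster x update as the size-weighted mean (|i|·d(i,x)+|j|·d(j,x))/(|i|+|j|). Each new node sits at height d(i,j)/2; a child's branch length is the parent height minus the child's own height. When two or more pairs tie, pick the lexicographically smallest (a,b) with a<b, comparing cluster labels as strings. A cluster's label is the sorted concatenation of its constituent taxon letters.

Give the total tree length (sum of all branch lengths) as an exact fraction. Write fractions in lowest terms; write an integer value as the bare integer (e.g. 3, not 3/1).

step 1: merge (L,U) at d=14; branch lengths L→7, U→7; new cluster LU
  updated: d(LU,N)=55, d(LU,R)=38
step 2: merge (N,R) at d=14; branch lengths N→7, R→7; new cluster NR
  updated: d(LU,NR)=93/2
step 3: merge (LU,NR) at d=93/2; branch lengths LU→65/4, NR→65/4; new cluster LNRU
final tree: ((L:7,U:7):65/4,(N:7,R:7):65/4)
total length: 121/2

121/2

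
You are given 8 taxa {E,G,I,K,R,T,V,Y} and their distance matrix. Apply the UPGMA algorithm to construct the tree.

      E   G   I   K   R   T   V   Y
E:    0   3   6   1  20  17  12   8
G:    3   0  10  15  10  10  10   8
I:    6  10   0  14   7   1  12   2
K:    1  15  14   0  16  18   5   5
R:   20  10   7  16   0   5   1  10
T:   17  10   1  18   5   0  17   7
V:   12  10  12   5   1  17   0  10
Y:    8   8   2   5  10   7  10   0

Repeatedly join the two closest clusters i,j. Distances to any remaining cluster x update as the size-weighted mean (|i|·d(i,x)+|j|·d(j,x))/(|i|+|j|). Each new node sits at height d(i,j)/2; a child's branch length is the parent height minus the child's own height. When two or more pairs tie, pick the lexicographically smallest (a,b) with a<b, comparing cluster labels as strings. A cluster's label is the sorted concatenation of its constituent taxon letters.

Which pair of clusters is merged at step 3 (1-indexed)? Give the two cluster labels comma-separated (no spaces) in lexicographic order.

iteration 1: select E,K (d=1); attach at lengths (1/2, 1/2); label the merged cluster EK
  updated: d(EK,G)=9, d(EK,I)=10, d(EK,R)=18, d(EK,T)=35/2, d(EK,V)=17/2, d(EK,Y)=13/2
iteration 2: select I,T (d=1); attach at lengths (1/2, 1/2); label the merged cluster IT
  updated: d(EK,IT)=55/4, d(G,IT)=10, d(IT,R)=6, d(IT,V)=29/2, d(IT,Y)=9/2
iteration 3: select R,V (d=1); attach at lengths (1/2, 1/2); label the merged cluster RV
  updated: d(EK,RV)=53/4, d(G,RV)=10, d(IT,RV)=41/4, d(RV,Y)=10
iteration 4: select IT,Y (d=9/2); attach at lengths (7/4, 9/4); label the merged cluster ITY
  updated: d(EK,ITY)=34/3, d(G,ITY)=28/3, d(ITY,RV)=61/6
iteration 5: select EK,G (d=9); attach at lengths (4, 9/2); label the merged cluster EGK
  updated: d(EGK,ITY)=32/3, d(EGK,RV)=73/6
iteration 6: select ITY,RV (d=61/6); attach at lengths (17/6, 55/12); label the merged cluster IRTVY
  updated: d(EGK,IRTVY)=169/15
iteration 7: select EGK,IRTVY (d=169/15); attach at lengths (17/15, 11/20); label the merged cluster EGIKRTVY
final tree: (((E:1/2,K:1/2):4,G:9/2):17/15,(((I:1/2,T:1/2):7/4,Y:9/4):17/6,(R:1/2,V:1/2):55/12):11/20)
total length: 123/5

R,V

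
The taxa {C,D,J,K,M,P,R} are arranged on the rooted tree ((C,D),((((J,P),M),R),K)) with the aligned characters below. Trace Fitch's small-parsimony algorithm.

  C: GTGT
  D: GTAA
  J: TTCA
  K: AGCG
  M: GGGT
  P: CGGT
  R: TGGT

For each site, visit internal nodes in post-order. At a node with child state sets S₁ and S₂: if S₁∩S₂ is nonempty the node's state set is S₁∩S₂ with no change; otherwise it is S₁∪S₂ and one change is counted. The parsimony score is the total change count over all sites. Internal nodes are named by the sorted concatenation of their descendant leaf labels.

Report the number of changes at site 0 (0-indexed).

4

[col 0] CD: children C:{G}, D:{G} ∩→ {G}; cost 0
[col 0] JP: children J:{T}, P:{C} ∪→ {C,T}; cost 1
[col 0] JMP: children JP:{C,T}, M:{G} ∪→ {C,G,T}; cost 1
[col 0] JMPR: children JMP:{C,G,T}, R:{T} ∩→ {T}; cost 0
[col 0] JKMPR: children JMPR:{T}, K:{A} ∪→ {A,T}; cost 1
[col 0] CDJKMPR: children CD:{G}, JKMPR:{A,T} ∪→ {A,G,T}; cost 1
[col 1] CD: children C:{T}, D:{T} ∩→ {T}; cost 0
[col 1] JP: children J:{T}, P:{G} ∪→ {G,T}; cost 1
[col 1] JMP: children JP:{G,T}, M:{G} ∩→ {G}; cost 0
[col 1] JMPR: children JMP:{G}, R:{G} ∩→ {G}; cost 0
[col 1] JKMPR: children JMPR:{G}, K:{G} ∩→ {G}; cost 0
[col 1] CDJKMPR: children CD:{T}, JKMPR:{G} ∪→ {G,T}; cost 1
[col 2] CD: children C:{G}, D:{A} ∪→ {A,G}; cost 1
[col 2] JP: children J:{C}, P:{G} ∪→ {C,G}; cost 1
[col 2] JMP: children JP:{C,G}, M:{G} ∩→ {G}; cost 0
[col 2] JMPR: children JMP:{G}, R:{G} ∩→ {G}; cost 0
[col 2] JKMPR: children JMPR:{G}, K:{C} ∪→ {C,G}; cost 1
[col 2] CDJKMPR: children CD:{A,G}, JKMPR:{C,G} ∩→ {G}; cost 0
[col 3] CD: children C:{T}, D:{A} ∪→ {A,T}; cost 1
[col 3] JP: children J:{A}, P:{T} ∪→ {A,T}; cost 1
[col 3] JMP: children JP:{A,T}, M:{T} ∩→ {T}; cost 0
[col 3] JMPR: children JMP:{T}, R:{T} ∩→ {T}; cost 0
[col 3] JKMPR: children JMPR:{T}, K:{G} ∪→ {G,T}; cost 1
[col 3] CDJKMPR: children CD:{A,T}, JKMPR:{G,T} ∩→ {T}; cost 0
per-site changes: [4, 2, 3, 3]; total = 12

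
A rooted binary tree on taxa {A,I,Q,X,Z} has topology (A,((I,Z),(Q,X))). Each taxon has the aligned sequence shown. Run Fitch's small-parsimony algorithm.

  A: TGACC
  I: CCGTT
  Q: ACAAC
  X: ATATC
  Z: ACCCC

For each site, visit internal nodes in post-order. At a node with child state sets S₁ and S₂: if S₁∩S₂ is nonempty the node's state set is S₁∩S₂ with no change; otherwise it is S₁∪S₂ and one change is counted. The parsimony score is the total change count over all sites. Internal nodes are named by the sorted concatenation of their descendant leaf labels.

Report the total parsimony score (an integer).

10

site 0, node IZ: I={C} ∪ Z={A} → {A,C} (+1)
site 0, node QX: Q={A} ∩ X={A} → {A} (+0)
site 0, node IQXZ: IZ={A,C} ∩ QX={A} → {A} (+0)
site 0, node AIQXZ: A={T} ∪ IQXZ={A} → {A,T} (+1)
site 1, node IZ: I={C} ∩ Z={C} → {C} (+0)
site 1, node QX: Q={C} ∪ X={T} → {C,T} (+1)
site 1, node IQXZ: IZ={C} ∩ QX={C,T} → {C} (+0)
site 1, node AIQXZ: A={G} ∪ IQXZ={C} → {C,G} (+1)
site 2, node IZ: I={G} ∪ Z={C} → {C,G} (+1)
site 2, node QX: Q={A} ∩ X={A} → {A} (+0)
site 2, node IQXZ: IZ={C,G} ∪ QX={A} → {A,C,G} (+1)
site 2, node AIQXZ: A={A} ∩ IQXZ={A,C,G} → {A} (+0)
site 3, node IZ: I={T} ∪ Z={C} → {C,T} (+1)
site 3, node QX: Q={A} ∪ X={T} → {A,T} (+1)
site 3, node IQXZ: IZ={C,T} ∩ QX={A,T} → {T} (+0)
site 3, node AIQXZ: A={C} ∪ IQXZ={T} → {C,T} (+1)
site 4, node IZ: I={T} ∪ Z={C} → {C,T} (+1)
site 4, node QX: Q={C} ∩ X={C} → {C} (+0)
site 4, node IQXZ: IZ={C,T} ∩ QX={C} → {C} (+0)
site 4, node AIQXZ: A={C} ∩ IQXZ={C} → {C} (+0)
per-site changes: [2, 2, 2, 3, 1]; total = 10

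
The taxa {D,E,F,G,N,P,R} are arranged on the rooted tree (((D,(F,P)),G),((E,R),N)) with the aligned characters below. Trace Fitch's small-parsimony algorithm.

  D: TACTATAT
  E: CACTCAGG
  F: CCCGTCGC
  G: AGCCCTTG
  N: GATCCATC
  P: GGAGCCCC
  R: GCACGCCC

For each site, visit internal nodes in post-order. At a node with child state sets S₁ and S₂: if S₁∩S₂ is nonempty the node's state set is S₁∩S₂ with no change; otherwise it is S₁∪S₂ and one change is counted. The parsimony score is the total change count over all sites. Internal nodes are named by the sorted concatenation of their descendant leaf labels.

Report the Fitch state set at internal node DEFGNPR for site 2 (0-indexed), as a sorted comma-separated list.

site 0, node FP: F={C} ∪ P={G} → {C,G} (+1)
site 0, node DFP: D={T} ∪ FP={C,G} → {C,G,T} (+1)
site 0, node DFGP: DFP={C,G,T} ∪ G={A} → {A,C,G,T} (+1)
site 0, node ER: E={C} ∪ R={G} → {C,G} (+1)
site 0, node ENR: ER={C,G} ∩ N={G} → {G} (+0)
site 0, node DEFGNPR: DFGP={A,C,G,T} ∩ ENR={G} → {G} (+0)
site 1, node FP: F={C} ∪ P={G} → {C,G} (+1)
site 1, node DFP: D={A} ∪ FP={C,G} → {A,C,G} (+1)
site 1, node DFGP: DFP={A,C,G} ∩ G={G} → {G} (+0)
site 1, node ER: E={A} ∪ R={C} → {A,C} (+1)
site 1, node ENR: ER={A,C} ∩ N={A} → {A} (+0)
site 1, node DEFGNPR: DFGP={G} ∪ ENR={A} → {A,G} (+1)
site 2, node FP: F={C} ∪ P={A} → {A,C} (+1)
site 2, node DFP: D={C} ∩ FP={A,C} → {C} (+0)
site 2, node DFGP: DFP={C} ∩ G={C} → {C} (+0)
site 2, node ER: E={C} ∪ R={A} → {A,C} (+1)
site 2, node ENR: ER={A,C} ∪ N={T} → {A,C,T} (+1)
site 2, node DEFGNPR: DFGP={C} ∩ ENR={A,C,T} → {C} (+0)
site 3, node FP: F={G} ∩ P={G} → {G} (+0)
site 3, node DFP: D={T} ∪ FP={G} → {G,T} (+1)
site 3, node DFGP: DFP={G,T} ∪ G={C} → {C,G,T} (+1)
site 3, node ER: E={T} ∪ R={C} → {C,T} (+1)
site 3, node ENR: ER={C,T} ∩ N={C} → {C} (+0)
site 3, node DEFGNPR: DFGP={C,G,T} ∩ ENR={C} → {C} (+0)
site 4, node FP: F={T} ∪ P={C} → {C,T} (+1)
site 4, node DFP: D={A} ∪ FP={C,T} → {A,C,T} (+1)
site 4, node DFGP: DFP={A,C,T} ∩ G={C} → {C} (+0)
site 4, node ER: E={C} ∪ R={G} → {C,G} (+1)
site 4, node ENR: ER={C,G} ∩ N={C} → {C} (+0)
site 4, node DEFGNPR: DFGP={C} ∩ ENR={C} → {C} (+0)
site 5, node FP: F={C} ∩ P={C} → {C} (+0)
site 5, node DFP: D={T} ∪ FP={C} → {C,T} (+1)
site 5, node DFGP: DFP={C,T} ∩ G={T} → {T} (+0)
site 5, node ER: E={A} ∪ R={C} → {A,C} (+1)
site 5, node ENR: ER={A,C} ∩ N={A} → {A} (+0)
site 5, node DEFGNPR: DFGP={T} ∪ ENR={A} → {A,T} (+1)
site 6, node FP: F={G} ∪ P={C} → {C,G} (+1)
site 6, node DFP: D={A} ∪ FP={C,G} → {A,C,G} (+1)
site 6, node DFGP: DFP={A,C,G} ∪ G={T} → {A,C,G,T} (+1)
site 6, node ER: E={G} ∪ R={C} → {C,G} (+1)
site 6, node ENR: ER={C,G} ∪ N={T} → {C,G,T} (+1)
site 6, node DEFGNPR: DFGP={A,C,G,T} ∩ ENR={C,G,T} → {C,G,T} (+0)
site 7, node FP: F={C} ∩ P={C} → {C} (+0)
site 7, node DFP: D={T} ∪ FP={C} → {C,T} (+1)
site 7, node DFGP: DFP={C,T} ∪ G={G} → {C,G,T} (+1)
site 7, node ER: E={G} ∪ R={C} → {C,G} (+1)
site 7, node ENR: ER={C,G} ∩ N={C} → {C} (+0)
site 7, node DEFGNPR: DFGP={C,G,T} ∩ ENR={C} → {C} (+0)
per-site changes: [4, 4, 3, 3, 3, 3, 5, 3]; total = 28

C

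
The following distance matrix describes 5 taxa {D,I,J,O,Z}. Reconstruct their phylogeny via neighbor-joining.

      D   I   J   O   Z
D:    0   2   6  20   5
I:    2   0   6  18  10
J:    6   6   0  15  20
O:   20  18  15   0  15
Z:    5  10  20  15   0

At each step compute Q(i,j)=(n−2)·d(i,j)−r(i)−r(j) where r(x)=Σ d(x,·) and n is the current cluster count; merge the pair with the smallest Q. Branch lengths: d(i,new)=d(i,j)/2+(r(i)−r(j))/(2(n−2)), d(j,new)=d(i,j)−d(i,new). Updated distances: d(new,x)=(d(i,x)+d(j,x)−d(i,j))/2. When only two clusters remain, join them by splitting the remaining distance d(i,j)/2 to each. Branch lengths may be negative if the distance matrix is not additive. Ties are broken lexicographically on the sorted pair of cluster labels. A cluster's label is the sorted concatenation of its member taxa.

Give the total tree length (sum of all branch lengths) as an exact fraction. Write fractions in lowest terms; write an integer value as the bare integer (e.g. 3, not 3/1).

1. join O+Z (d=15, Q=-73) ⇒ OZ; edges |O|=21/2, |Z|=9/2
  updated: d(D,OZ)=5, d(I,OZ)=13/2, d(J,OZ)=10
2. join D+OZ (d=5, Q=-49/2) ⇒ DOZ; edges |D|=3/8, |OZ|=37/8
  updated: d(DOZ,I)=7/4, d(DOZ,J)=11/2
3. join DOZ+I (d=7/4, Q=-53/4) ⇒ DIOZ; edges |DOZ|=5/8, |I|=9/8
  updated: d(DIOZ,J)=39/8
4. join DIOZ+J (d=39/8) ⇒ DIJOZ; edges |DIOZ|=39/16, |J|=39/16
final tree: (((D:3/8,(O:21/2,Z:9/2):37/8):5/8,I:9/8):39/16,J:39/16)
total length: 213/8

213/8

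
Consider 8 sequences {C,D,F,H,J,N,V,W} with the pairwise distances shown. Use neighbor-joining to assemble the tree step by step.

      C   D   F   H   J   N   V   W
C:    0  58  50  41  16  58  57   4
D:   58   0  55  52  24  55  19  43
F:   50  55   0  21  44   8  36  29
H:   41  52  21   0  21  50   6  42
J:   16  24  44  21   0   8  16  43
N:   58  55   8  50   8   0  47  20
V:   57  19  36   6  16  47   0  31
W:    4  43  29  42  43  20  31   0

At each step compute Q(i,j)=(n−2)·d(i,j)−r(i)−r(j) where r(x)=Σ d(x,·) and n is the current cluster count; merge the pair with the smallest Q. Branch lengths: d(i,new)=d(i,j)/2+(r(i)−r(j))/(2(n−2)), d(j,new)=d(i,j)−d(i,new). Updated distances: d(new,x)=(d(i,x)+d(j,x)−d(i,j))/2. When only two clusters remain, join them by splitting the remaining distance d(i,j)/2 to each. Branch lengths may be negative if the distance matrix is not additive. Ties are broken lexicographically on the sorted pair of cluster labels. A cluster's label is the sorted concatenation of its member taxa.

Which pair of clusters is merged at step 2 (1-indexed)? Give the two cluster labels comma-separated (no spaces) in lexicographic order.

F,N

iteration 1: select C,W (d=4, Q=-472); attach at lengths (8, -4); label the merged cluster CW
  updated: d(CW,D)=97/2, d(CW,F)=75/2, d(CW,H)=79/2, d(CW,J)=55/2, d(CW,N)=37, d(CW,V)=42
iteration 2: select F,N (d=8, Q=-733/2); attach at lengths (73/20, 87/20); label the merged cluster FN
  updated: d(CW,FN)=133/4, d(D,FN)=51, d(FN,H)=63/2, d(FN,J)=22, d(FN,V)=75/2
iteration 3: select H,V (d=6, Q=-493/2); attach at lengths (107/16, -11/16); label the merged cluster HV
  updated: d(CW,HV)=151/4, d(D,HV)=65/2, d(FN,HV)=63/2, d(HV,J)=31/2
iteration 4: select CW,FN (d=133/4, Q=-185); attach at lengths (109/6, 181/12); label the merged cluster CFNW
  updated: d(CFNW,D)=265/8, d(CFNW,HV)=18, d(CFNW,J)=65/8
iteration 5: select CFNW,J (d=65/8, Q=-725/8); attach at lengths (223/32, 37/32); label the merged cluster CFJNW
  updated: d(CFJNW,D)=49/2, d(CFJNW,HV)=203/16
iteration 6: select CFJNW,D (d=49/2, Q=-1115/16); attach at lengths (75/32, 709/32); label the merged cluster CDFJNW
  updated: d(CDFJNW,HV)=331/32
iteration 7: select CDFJNW,HV (d=331/32); attach at lengths (331/64, 331/64); label the merged cluster CDFHJNVW
final tree: (((((C:8,W:-4):109/6,(F:73/20,N:87/20):181/12):223/32,J:37/32):75/32,D:709/32):331/64,(H:107/16,V:-11/16):331/64)
total length: 3015/32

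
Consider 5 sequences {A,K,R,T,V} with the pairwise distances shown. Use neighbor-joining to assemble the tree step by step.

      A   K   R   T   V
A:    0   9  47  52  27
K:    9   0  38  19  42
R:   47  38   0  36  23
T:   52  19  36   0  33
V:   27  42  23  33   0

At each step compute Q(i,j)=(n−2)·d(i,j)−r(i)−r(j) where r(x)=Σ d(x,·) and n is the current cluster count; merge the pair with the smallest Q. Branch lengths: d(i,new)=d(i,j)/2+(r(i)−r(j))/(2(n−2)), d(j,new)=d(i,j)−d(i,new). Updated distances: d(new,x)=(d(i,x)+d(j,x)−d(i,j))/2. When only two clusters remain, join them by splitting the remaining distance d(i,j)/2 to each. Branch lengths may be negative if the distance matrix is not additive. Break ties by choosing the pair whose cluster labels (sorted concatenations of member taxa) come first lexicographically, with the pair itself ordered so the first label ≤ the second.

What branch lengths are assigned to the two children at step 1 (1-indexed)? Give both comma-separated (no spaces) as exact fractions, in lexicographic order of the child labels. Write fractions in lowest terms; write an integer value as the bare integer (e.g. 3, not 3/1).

step 1: merge (A,K) at d=9, Q=-216; branch lengths A→9, K→0; new cluster AK
  updated: d(AK,R)=38, d(AK,T)=31, d(AK,V)=30
step 2: merge (AK,T) at d=31, Q=-137; branch lengths AK→61/4, T→63/4; new cluster AKT
  updated: d(AKT,R)=43/2, d(AKT,V)=16
step 3: merge (AKT,R) at d=43/2, Q=-121/2; branch lengths AKT→29/4, R→57/4; new cluster AKRT
  updated: d(AKRT,V)=35/4
step 4: merge (AKRT,V) at d=35/4; branch lengths AKRT→35/8, V→35/8; new cluster AKRTV
final tree: ((((A:9,K:0):61/4,T:63/4):29/4,R:57/4):35/8,V:35/8)
total length: 281/4

9,0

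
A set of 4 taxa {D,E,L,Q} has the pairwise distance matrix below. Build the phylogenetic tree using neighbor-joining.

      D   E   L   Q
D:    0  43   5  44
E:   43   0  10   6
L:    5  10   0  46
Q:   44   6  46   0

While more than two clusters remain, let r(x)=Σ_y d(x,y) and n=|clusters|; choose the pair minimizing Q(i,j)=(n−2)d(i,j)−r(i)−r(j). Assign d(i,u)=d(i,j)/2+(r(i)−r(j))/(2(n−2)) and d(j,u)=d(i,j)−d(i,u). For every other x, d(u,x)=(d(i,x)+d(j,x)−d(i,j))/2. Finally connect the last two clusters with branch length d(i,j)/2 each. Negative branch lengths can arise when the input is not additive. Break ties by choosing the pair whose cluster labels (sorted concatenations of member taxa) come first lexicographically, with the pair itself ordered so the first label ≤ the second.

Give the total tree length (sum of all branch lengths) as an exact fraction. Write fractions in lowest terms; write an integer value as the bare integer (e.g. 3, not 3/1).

165/4

step 1: merge (D,L) at d=5, Q=-143; branch lengths D→41/4, L→-21/4; new cluster DL
  updated: d(DL,E)=24, d(DL,Q)=85/2
step 2: merge (DL,E) at d=24, Q=-145/2; branch lengths DL→121/4, E→-25/4; new cluster DEL
  updated: d(DEL,Q)=49/4
step 3: merge (DEL,Q) at d=49/4; branch lengths DEL→49/8, Q→49/8; new cluster DELQ
final tree: (((D:41/4,L:-21/4):121/4,E:-25/4):49/8,Q:49/8)
total length: 165/4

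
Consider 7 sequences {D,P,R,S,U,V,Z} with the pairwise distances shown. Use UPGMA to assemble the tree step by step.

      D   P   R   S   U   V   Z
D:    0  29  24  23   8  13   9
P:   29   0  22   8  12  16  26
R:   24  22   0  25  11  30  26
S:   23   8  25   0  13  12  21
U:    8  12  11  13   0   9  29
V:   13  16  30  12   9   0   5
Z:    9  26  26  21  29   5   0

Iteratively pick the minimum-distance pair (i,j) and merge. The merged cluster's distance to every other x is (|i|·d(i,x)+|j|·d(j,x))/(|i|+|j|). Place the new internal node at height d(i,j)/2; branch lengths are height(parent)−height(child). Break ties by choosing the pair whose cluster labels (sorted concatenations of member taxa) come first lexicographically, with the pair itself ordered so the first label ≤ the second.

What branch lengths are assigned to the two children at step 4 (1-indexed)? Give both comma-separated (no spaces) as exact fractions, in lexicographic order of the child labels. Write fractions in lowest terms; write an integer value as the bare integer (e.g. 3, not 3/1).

7/2,5

step 1: merge (V,Z) at d=5; branch lengths V→5/2, Z→5/2; new cluster VZ
  updated: d(D,VZ)=11, d(P,VZ)=21, d(R,VZ)=28, d(S,VZ)=33/2, d(U,VZ)=19
step 2: merge (D,U) at d=8; branch lengths D→4, U→4; new cluster DU
  updated: d(DU,P)=41/2, d(DU,R)=35/2, d(DU,S)=18, d(DU,VZ)=15
step 3: merge (P,S) at d=8; branch lengths P→4, S→4; new cluster PS
  updated: d(DU,PS)=77/4, d(PS,R)=47/2, d(PS,VZ)=75/4
step 4: merge (DU,VZ) at d=15; branch lengths DU→7/2, VZ→5; new cluster DUVZ
  updated: d(DUVZ,PS)=19, d(DUVZ,R)=91/4
step 5: merge (DUVZ,PS) at d=19; branch lengths DUVZ→2, PS→11/2; new cluster DPSUVZ
  updated: d(DPSUVZ,R)=23
step 6: merge (DPSUVZ,R) at d=23; branch lengths DPSUVZ→2, R→23/2; new cluster DPRSUVZ
final tree: ((((D:4,U:4):7/2,(V:5/2,Z:5/2):5):2,(P:4,S:4):11/2):2,R:23/2)
total length: 101/2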